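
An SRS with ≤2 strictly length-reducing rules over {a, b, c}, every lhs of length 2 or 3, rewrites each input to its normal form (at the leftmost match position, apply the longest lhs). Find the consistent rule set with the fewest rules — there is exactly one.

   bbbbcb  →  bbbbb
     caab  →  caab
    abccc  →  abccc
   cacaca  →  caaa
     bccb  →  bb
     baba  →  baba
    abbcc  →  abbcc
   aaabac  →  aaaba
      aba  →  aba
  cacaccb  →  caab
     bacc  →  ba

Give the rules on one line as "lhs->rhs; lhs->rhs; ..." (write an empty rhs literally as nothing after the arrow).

ac->a; cb->b

  | bbbbcb => bbbbb
  | caab
  | abccc
  | cacaca => caaca => caaa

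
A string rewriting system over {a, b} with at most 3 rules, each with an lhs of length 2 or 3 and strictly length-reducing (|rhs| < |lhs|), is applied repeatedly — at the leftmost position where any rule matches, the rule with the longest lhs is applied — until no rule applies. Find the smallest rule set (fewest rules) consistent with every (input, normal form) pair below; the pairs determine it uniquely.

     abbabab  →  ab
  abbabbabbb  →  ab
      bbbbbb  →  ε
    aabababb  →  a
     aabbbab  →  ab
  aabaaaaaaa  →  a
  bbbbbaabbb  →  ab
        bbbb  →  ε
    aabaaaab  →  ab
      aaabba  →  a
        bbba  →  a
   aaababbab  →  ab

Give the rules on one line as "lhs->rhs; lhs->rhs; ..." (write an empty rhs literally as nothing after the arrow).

aa->a; ba->a; bb->

  | abbabab => aabab => abab => aab => ab
  | abbabbabbb => aabbabbb => abbabbb => aabbb => abbb => ab
  | bbbbbb => bbbb => bb => ε
  | aabababb => abababb => aababb => ababb => aabb => abb => a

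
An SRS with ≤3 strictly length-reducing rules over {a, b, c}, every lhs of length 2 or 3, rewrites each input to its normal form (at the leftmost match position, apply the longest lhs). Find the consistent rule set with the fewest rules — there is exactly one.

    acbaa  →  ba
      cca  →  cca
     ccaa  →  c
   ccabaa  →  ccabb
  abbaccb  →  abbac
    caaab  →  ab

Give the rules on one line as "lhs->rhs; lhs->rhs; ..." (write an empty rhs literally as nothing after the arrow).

  | acbaa => aaa => ba
  | cca
  | ccaa => ccb => c
  | ccabaa => ccabb

aa->b; cb->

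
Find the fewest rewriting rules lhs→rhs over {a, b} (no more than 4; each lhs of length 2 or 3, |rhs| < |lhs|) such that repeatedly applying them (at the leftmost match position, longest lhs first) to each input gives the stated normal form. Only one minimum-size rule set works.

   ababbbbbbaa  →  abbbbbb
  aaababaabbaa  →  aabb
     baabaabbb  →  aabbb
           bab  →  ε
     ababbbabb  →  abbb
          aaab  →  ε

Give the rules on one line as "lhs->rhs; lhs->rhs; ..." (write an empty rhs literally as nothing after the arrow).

  | ababbbbbbaa => abbbbbbaa => abbbbbba => abbbbbb
  | aaababaabbaa => bababaabbaa => abaabbaa => aabbaa => aabba => aabb
  | baabaabbb => babaabbb => aabbb
  | bab => ε

aaa->ba; aba->a; ba->b; bab->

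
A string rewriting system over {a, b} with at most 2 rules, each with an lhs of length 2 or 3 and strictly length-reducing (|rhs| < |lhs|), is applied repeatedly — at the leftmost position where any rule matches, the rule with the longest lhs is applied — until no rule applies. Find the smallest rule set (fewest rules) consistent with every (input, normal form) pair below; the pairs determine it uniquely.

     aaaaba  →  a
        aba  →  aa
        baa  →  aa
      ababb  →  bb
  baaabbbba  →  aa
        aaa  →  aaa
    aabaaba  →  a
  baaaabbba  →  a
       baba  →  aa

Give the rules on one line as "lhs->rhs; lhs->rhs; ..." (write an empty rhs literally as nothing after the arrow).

aab->b; ba->a

  | aaaaba => aaba => ba => a
  | aba => aa
  | baa => aa
  | ababb => aabb => bb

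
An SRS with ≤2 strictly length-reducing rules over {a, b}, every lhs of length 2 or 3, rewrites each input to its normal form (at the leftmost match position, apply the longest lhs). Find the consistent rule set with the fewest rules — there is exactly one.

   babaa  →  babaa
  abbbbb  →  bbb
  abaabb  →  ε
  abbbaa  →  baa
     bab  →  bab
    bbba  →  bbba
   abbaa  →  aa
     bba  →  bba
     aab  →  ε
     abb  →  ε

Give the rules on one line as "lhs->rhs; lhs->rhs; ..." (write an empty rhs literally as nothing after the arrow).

aab->; abb->

  | babaa
  | abbbbb => bbb
  | abaabb => abb => ε
  | abbbaa => baa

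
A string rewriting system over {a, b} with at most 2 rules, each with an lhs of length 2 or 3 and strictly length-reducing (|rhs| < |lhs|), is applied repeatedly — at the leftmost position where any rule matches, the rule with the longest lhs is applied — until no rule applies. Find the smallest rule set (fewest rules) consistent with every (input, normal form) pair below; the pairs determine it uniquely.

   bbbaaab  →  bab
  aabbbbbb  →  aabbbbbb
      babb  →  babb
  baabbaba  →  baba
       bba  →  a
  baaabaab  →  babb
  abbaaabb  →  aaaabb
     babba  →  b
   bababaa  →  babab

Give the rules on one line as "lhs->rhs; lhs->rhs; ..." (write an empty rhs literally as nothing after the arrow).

  | bbbaaab => baaab => bab
  | aabbbbbb
  | babb
  | baabbaba => bbbaba => baba

baa->b; bba->a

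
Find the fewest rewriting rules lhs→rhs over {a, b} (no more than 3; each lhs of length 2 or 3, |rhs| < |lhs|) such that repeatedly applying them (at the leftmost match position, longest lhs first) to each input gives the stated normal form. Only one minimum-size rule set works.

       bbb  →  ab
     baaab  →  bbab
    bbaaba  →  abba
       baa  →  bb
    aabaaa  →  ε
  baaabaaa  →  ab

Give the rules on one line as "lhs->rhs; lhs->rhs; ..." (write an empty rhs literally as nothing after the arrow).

  | bbb => ab
  | baaab => bbab
  | bbaaba => bbbba => abba
  | baa => bb

aa->b; aba->; bbb->ab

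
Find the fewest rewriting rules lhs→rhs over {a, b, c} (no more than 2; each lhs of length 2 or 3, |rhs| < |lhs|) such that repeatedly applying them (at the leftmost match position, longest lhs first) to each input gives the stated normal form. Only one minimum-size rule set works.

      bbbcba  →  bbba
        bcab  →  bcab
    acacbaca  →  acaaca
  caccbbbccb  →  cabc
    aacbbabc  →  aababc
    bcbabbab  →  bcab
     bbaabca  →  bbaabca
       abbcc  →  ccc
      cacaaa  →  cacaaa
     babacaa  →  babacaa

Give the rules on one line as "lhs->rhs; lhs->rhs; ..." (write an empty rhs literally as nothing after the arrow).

  | bbbcba => bbba
  | bcab
  | acacbaca => acaaca
  | caccbbbccb => cacbbccb => cabccb => cabc

abb->c; cb->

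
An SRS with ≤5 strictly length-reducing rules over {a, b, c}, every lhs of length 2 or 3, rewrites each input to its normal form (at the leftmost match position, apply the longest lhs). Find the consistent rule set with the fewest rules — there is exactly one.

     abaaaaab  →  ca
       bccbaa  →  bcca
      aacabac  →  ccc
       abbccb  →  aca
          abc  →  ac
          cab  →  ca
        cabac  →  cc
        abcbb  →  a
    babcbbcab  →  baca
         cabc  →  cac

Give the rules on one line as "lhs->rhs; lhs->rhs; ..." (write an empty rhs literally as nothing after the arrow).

aa->c; ab->a; aba->; cb->a

  | abaaaaab => aaaab => caab => ccb => ca
  | bccbaa => bcaaa => bcca
  | aacabac => ccabac => ccc
  | abbccb => abccb => accb => aca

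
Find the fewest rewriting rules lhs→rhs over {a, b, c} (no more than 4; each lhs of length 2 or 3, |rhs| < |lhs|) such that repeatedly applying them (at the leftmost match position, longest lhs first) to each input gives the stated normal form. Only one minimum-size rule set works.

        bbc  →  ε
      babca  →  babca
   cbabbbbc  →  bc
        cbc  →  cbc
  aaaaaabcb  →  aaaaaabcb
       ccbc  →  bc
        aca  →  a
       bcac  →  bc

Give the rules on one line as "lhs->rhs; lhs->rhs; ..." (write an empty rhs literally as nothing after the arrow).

  | bbc => cc => ε
  | babca
  | cbabbbbc => cbacbbc => cbbbc => ccbc => bc
  | cbc

ac->; bb->c; cc->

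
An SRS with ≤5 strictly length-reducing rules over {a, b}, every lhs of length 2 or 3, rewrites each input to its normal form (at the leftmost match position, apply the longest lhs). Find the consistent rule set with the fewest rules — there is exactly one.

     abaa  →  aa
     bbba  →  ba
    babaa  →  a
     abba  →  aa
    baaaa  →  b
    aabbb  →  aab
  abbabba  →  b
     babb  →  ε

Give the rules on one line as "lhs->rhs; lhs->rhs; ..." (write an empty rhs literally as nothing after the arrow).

  | abaa => aa
  | bbba => ba
  | babaa => baa => a
  | abba => aa

aaa->b; baa->a; bab->b; bb->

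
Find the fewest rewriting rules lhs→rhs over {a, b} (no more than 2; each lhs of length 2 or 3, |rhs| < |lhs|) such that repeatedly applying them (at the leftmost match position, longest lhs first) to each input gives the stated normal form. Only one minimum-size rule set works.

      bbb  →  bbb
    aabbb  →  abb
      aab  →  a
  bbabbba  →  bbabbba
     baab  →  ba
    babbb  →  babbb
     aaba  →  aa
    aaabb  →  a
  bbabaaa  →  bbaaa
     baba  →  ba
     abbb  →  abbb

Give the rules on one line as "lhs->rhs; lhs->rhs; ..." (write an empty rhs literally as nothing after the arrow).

  | bbb
  | aabbb => abb
  | aab => a
  | bbabbba

aab->a; aba->a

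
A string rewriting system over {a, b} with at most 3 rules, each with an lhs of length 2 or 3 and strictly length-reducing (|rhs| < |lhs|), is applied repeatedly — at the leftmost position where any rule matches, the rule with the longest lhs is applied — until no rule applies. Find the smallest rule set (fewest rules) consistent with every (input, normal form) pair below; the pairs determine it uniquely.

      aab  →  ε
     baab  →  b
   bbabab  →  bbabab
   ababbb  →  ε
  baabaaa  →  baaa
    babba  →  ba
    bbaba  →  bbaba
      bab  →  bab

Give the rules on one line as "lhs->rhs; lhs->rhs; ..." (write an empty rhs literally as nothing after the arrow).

  | aab => ε
  | baab => b
  | bbabab
  | ababbb => abb => ε

aab->; abb->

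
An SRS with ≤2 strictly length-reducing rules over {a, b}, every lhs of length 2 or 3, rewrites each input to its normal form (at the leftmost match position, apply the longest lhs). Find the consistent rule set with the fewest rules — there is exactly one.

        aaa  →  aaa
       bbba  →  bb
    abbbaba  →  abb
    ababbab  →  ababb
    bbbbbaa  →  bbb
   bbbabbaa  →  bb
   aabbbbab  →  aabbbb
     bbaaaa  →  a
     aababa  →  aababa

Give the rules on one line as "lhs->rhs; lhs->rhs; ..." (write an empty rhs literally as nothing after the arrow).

baa->; bba->b

  | aaa
  | bbba => bb
  | abbbaba => abbba => abb
  | ababbab => ababb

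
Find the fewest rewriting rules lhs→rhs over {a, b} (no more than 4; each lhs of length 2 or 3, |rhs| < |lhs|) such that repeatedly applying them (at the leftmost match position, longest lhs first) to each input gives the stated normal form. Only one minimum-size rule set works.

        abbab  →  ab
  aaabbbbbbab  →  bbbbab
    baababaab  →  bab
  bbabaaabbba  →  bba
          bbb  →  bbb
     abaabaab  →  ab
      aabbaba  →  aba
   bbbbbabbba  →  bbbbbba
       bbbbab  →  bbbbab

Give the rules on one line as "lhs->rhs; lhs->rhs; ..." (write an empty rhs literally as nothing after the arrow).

aa->; aab->aa; abb->

  | abbab => ab
  | aaabbbbbbab => abbbbbbab => bbbbab
  | baababaab => baaabaab => babaab => babaa => bab
  | bbabaaabbba => bbababbba => bbabba => bba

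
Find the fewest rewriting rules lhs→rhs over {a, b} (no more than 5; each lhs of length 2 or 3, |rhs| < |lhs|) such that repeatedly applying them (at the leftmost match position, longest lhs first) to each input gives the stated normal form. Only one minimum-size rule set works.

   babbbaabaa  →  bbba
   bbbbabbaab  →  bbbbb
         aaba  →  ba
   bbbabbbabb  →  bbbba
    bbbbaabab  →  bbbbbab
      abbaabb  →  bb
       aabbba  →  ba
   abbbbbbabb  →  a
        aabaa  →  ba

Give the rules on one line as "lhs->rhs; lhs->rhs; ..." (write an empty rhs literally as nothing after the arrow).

  | babbbaabaa => babaabaa => bbaabaa => bbabaa => bbbaa => bbba
  | bbbbabbaab => bbbbaaab => bbbbb
  | aaba => aba => ba
  | bbbabbbabb => bbbababb => bbbbabb => bbbba

aa->a; aaa->; aba->ba; abb->a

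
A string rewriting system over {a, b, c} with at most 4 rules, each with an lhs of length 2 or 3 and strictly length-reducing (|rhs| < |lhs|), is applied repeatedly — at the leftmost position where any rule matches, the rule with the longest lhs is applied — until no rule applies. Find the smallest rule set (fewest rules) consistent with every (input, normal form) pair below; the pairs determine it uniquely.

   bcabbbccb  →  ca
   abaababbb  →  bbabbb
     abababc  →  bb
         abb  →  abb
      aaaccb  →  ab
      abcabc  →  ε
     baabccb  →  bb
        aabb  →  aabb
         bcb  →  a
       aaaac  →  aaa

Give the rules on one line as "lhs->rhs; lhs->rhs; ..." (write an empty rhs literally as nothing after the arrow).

aba->ba; ac->; bc->c; cb->a

  | bcabbbccb => cabbbccb => cabbccb => cabccb => caccb => ccb => ca
  | abaababbb => baababbb => bababbb => bbabbb
  | abababc => bababc => bbabc => bbac => bb
  | abb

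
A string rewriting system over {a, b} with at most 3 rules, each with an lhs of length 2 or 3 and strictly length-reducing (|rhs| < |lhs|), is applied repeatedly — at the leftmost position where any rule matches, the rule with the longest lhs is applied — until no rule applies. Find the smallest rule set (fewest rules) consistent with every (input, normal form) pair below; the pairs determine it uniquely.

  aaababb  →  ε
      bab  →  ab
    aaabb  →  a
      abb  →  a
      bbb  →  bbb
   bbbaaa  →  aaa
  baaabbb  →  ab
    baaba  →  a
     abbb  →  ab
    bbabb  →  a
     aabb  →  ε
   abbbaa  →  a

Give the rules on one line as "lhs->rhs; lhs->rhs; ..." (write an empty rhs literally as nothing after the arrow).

  | aaababb => aabb => aba => ε
  | bab => ab
  | aaabb => aaba => a
  | abb => ba => a

aba->; abb->ba; ba->a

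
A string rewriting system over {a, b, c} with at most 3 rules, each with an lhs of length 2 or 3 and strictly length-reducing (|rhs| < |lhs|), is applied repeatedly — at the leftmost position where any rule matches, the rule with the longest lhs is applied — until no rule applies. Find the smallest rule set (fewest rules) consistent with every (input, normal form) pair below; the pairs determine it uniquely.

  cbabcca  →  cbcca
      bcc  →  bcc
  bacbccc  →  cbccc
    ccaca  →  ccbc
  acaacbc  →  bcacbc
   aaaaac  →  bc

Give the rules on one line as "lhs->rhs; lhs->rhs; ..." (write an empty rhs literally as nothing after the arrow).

aa->b; aca->bc; ba->

  | cbabcca => cbcca
  | bcc
  | bacbccc => cbccc
  | ccaca => ccbc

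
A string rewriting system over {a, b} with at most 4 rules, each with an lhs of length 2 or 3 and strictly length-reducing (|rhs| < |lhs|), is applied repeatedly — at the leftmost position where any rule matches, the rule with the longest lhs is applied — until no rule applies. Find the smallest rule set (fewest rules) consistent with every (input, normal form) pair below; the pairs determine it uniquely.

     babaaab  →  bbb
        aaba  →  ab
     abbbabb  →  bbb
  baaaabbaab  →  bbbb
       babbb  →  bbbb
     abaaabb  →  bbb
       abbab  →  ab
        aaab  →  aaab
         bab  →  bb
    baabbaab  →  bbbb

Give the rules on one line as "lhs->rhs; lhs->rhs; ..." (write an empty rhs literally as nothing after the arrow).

aba->b; abb->; ba->b

  | babaaab => bbaaab => bbaab => bbab => bbb
  | aaba => ab
  | abbbabb => babb => bbb
  | baaaabbaab => baaabbaab => baabbaab => babbaab => bbbaab => bbbab => bbbb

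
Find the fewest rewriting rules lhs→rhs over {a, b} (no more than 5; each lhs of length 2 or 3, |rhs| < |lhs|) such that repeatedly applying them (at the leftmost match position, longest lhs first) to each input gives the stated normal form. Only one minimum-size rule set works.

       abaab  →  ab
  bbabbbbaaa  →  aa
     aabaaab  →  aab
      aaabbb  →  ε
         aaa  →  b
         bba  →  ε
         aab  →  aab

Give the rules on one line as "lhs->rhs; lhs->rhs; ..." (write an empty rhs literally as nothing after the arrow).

aaa->b; baa->bb; bb->; bba->

  | abaab => abbb => ab
  | bbabbbbaaa => bbbbaaa => bbaaa => aa
  | aabaaab => aabbab => aab
  | aaabbb => bbbb => bb => ε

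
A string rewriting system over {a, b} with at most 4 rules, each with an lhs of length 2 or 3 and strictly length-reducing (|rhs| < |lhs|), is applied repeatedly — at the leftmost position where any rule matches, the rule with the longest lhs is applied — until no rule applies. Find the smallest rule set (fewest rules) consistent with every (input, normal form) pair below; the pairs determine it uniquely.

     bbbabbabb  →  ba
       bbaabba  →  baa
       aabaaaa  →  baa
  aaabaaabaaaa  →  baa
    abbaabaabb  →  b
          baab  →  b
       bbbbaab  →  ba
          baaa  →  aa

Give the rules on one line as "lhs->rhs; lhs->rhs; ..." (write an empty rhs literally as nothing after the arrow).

  | bbbabbabb => ababbabb => aabbabb => babb => bab => ba
  | bbaabba => aaabba => babba => baba => baa
  | aabaaaa => aaaa => baa
  | aaabaaabaaaa => babaaabaaaa => baaaabaaaa => bbaabaaaa => aaabaaaa => babaaaa => baaaaa => bbaaa => aaaa => baa

aaa->ba; aab->; ab->a; bb->a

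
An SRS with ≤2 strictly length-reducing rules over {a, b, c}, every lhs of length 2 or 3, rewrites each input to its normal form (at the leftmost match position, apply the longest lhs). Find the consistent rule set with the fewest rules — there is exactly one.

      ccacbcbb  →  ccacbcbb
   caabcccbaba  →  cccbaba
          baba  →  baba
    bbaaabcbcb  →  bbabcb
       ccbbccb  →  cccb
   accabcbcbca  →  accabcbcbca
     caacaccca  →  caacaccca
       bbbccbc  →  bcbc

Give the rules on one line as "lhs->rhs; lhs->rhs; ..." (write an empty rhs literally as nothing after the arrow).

aab->bb; bbc->

  | ccacbcbb
  | caabcccbaba => cbbcccbaba => cccbaba
  | baba
  | bbaaabcbcb => bbabbcbcb => bbabcb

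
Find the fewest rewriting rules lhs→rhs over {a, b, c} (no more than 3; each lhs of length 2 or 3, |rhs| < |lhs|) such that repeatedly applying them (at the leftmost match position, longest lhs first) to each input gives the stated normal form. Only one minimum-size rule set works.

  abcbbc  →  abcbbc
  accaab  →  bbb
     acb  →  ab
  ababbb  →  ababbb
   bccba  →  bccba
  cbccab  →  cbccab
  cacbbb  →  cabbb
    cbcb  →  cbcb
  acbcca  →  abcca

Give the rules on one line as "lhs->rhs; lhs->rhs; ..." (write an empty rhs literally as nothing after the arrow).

aaa->bb; ac->a

  | abcbbc
  | accaab => acaab => aaab => bbb
  | acb => ab
  | ababbb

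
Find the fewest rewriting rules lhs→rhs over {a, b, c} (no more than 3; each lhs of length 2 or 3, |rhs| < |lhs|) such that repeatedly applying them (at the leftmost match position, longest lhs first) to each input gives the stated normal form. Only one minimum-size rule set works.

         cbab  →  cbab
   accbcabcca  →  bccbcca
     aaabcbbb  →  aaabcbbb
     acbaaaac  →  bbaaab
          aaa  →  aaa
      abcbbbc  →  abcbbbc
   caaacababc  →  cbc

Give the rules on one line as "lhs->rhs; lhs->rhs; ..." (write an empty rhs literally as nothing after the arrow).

  | cbab
  | accbcabcca => bcbcabcca => bccbcca
  | aaabcbbb
  | acbaaaac => bbaaaac => bbaaab

aba->; ac->b; bca->c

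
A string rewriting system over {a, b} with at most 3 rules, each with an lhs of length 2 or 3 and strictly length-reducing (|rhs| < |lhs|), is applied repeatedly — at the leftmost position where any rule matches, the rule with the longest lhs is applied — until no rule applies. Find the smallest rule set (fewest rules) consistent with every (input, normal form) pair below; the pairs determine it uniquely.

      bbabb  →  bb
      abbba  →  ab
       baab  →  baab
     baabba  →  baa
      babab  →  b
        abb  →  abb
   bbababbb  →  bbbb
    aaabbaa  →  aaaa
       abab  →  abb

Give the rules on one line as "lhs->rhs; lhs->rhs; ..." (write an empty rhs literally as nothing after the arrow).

bab->bb; bba->

  | bbabb => bb
  | abbba => ab
  | baab
  | baabba => baa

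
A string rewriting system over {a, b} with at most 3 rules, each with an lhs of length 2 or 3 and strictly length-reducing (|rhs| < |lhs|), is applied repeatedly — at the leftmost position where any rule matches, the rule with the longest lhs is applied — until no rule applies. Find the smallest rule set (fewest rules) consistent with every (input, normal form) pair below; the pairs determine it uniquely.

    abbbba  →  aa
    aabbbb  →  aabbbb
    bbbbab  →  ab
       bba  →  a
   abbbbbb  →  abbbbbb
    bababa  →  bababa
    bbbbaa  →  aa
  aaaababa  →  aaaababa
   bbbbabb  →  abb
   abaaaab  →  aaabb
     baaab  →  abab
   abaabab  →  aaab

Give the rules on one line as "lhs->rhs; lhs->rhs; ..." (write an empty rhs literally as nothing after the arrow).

baa->ab; bba->a

  | abbbba => abba => aa
  | aabbbb
  | bbbbab => bbab => ab
  | bba => a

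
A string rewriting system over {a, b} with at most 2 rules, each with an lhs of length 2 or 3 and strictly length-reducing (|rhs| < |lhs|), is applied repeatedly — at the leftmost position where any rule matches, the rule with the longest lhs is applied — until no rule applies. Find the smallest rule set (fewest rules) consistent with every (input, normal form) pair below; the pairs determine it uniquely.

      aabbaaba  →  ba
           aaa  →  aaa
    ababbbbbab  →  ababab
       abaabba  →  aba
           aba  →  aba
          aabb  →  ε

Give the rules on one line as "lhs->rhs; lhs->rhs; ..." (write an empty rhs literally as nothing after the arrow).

  | aabbaaba => bbaaba => aaba => ba
  | aaa
  | ababbbbbab => ababbbab => ababab
  | abaabba => abbba => aba

aab->b; bb->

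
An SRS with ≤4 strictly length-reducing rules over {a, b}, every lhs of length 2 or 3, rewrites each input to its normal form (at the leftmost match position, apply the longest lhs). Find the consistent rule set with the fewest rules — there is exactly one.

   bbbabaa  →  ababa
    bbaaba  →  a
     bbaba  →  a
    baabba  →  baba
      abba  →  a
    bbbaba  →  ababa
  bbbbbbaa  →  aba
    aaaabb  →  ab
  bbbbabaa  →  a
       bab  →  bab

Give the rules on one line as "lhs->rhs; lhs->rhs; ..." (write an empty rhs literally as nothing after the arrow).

aa->a; aab->a; bb->a

  | bbbabaa => ababaa => ababa
  | bbaaba => aaaba => aaba => aa => a
  | bbaba => aaba => aa => a
  | baabba => baba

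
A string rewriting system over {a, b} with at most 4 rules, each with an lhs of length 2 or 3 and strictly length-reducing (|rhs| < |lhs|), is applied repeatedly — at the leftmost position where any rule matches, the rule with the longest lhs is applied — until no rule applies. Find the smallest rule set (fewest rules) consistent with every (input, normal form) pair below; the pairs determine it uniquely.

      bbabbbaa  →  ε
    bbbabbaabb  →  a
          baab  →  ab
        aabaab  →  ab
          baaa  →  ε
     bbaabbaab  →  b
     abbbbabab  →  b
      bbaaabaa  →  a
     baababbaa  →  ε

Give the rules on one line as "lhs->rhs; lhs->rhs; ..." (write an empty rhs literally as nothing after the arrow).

  | bbabbbaa => aabbbaa => bbbaa => abaa => aa => ε
  | bbbabbaabb => ababbaabb => abbaabb => aaaabb => aabb => bb => a
  | baab => ab
  | aabaab => baab => ab

aa->; ba->; bb->a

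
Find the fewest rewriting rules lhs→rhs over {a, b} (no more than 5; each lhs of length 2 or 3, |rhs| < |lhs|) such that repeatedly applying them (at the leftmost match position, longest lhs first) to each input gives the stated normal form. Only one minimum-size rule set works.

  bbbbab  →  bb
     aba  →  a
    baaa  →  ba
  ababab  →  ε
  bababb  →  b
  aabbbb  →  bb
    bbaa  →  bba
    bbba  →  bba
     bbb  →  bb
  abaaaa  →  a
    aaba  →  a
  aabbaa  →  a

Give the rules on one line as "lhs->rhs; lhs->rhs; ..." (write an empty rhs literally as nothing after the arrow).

aa->a; ab->; abb->; bbb->bb

  | bbbbab => bbbab => bbab => bb
  | aba => a
  | baaa => baa => ba
  | ababab => abab => ab => ε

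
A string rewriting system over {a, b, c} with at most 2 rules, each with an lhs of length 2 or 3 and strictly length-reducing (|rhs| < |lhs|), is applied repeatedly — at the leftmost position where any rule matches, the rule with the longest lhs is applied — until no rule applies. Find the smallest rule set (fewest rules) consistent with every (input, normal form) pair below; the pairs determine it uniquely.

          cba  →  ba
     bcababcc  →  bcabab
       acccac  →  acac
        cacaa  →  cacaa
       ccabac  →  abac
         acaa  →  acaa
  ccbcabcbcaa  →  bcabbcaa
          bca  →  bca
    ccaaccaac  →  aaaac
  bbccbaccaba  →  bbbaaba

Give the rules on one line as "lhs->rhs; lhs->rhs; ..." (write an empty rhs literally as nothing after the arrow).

  | cba => ba
  | bcababcc => bcabab
  | acccac => acac
  | cacaa

cb->b; cc->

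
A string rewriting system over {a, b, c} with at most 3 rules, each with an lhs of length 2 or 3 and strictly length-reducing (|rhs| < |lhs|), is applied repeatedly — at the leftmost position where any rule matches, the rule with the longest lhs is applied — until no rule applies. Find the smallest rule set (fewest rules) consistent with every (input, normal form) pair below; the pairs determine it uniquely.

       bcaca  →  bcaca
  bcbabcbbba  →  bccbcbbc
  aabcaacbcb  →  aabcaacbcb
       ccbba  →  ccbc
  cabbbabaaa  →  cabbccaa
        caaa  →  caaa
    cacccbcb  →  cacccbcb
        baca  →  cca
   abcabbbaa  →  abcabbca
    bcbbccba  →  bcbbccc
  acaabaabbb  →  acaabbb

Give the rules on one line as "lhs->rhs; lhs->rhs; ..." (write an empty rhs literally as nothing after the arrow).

  | bcaca
  | bcbabcbbba => bccbcbbba => bccbcbbc
  | aabcaacbcb
  | ccbba => ccbc

aba->; ba->c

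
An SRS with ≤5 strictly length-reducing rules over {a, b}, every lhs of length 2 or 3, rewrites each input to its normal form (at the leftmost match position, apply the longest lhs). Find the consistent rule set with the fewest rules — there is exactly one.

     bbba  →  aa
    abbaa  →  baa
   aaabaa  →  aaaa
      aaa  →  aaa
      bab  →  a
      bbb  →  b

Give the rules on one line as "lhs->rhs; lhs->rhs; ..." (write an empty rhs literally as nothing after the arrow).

ab->; bab->a; bb->b; bba->aa

  | bbba => bba => aa
  | abbaa => baa
  | aaabaa => aaaa
  | aaa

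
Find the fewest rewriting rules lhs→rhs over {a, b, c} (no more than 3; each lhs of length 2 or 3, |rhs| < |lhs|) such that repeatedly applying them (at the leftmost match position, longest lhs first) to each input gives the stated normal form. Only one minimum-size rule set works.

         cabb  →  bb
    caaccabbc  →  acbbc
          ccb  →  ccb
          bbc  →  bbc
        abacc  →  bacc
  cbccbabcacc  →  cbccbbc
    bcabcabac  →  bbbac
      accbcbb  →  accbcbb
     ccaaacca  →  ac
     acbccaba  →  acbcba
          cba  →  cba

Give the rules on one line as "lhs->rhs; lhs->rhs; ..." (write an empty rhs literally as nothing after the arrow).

  | cabb => bb
  | caaccabbc => accabbc => acbbc
  | ccb
  | bbc

ab->b; ca->; cac->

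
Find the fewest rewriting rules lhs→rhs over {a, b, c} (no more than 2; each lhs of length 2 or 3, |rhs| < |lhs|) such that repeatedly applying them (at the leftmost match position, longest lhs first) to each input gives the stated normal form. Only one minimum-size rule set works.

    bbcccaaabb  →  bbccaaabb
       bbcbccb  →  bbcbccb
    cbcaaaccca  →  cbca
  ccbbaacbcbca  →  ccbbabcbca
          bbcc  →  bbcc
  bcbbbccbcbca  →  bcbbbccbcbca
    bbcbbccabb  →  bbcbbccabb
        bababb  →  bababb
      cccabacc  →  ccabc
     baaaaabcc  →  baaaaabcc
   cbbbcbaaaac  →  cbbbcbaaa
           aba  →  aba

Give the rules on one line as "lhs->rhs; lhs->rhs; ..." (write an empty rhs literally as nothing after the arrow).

  | bbcccaaabb => bbccaaabb
  | bbcbccb
  | cbcaaaccca => cbcaacca => cbcaca => cbca
  | ccbbaacbcbca => ccbbabcbca

ac->; ccc->cc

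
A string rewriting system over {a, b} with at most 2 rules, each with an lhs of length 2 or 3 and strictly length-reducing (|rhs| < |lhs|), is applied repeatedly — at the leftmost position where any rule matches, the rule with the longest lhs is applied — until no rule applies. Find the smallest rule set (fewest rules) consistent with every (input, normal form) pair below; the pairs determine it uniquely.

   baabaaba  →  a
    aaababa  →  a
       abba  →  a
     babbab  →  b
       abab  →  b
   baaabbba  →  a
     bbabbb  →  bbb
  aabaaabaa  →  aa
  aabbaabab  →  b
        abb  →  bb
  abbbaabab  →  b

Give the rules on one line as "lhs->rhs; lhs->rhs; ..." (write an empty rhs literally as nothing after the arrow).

ab->b; ba->a

  | baabaaba => aabaaba => abaaba => baaba => aaba => aba => ba => a
  | aaababa => aababa => ababa => baba => aba => ba => a
  | abba => bba => ba => a
  | babbab => abbab => bbab => bab => ab => b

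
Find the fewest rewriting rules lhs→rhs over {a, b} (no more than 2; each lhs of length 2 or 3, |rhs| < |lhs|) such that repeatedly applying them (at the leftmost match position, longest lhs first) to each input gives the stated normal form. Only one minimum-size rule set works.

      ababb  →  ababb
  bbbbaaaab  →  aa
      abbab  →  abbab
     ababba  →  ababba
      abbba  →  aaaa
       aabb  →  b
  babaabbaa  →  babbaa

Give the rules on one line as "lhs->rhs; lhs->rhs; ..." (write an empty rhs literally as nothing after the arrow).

  | ababb
  | bbbbaaaab => aabaaaab => aaaab => aa
  | abbab
  | ababba

aab->; bbb->aa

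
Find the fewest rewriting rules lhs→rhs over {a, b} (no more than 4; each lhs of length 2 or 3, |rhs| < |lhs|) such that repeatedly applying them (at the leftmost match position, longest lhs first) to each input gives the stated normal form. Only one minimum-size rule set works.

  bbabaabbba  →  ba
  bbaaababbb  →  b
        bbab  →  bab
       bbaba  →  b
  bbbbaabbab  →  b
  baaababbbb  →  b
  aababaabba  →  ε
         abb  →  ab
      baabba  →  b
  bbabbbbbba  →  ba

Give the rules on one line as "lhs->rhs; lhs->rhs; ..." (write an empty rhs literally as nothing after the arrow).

aba->; baa->ba; bb->b; bbb->

  | bbabaabbba => babaabbba => babbba => baa => ba
  | bbaaababbb => baaababbb => baababbb => bababbb => bbbb => b
  | bbab => bab
  | bbaba => baba => b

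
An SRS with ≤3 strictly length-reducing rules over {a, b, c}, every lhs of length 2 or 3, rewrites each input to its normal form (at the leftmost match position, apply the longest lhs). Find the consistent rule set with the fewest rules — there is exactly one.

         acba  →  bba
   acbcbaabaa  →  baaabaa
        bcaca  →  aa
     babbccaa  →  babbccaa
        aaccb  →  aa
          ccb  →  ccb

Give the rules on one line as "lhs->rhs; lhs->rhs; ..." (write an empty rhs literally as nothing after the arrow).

  | acba => bba
  | acbcbaabaa => bbcbaabaa => baaabaa
  | bcaca => bcba => aa
  | babbccaa

ac->b; bcb->a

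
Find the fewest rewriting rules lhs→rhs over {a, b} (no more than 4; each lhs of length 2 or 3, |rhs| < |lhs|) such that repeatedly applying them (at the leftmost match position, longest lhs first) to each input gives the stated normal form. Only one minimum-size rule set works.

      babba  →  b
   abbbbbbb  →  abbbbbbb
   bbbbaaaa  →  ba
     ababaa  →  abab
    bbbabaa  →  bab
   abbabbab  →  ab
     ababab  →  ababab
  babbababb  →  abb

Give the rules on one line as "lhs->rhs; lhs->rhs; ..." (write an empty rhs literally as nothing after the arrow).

aa->; aaa->b; bba->a

  | babba => baa => b
  | abbbbbbb
  | bbbbaaaa => bbaaaa => aaaa => ba
  | ababaa => abab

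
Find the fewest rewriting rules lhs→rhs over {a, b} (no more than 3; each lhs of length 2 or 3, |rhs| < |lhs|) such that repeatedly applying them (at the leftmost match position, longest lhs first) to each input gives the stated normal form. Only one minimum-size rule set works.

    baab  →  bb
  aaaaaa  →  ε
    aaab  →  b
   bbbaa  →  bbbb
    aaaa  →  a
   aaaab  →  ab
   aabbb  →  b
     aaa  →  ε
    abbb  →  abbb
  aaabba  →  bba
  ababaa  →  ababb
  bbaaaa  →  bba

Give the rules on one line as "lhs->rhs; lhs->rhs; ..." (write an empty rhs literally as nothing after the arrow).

aa->b; aaa->; aab->aa

  | baab => baa => bb
  | aaaaaa => aaa => ε
  | aaab => b
  | bbbaa => bbbb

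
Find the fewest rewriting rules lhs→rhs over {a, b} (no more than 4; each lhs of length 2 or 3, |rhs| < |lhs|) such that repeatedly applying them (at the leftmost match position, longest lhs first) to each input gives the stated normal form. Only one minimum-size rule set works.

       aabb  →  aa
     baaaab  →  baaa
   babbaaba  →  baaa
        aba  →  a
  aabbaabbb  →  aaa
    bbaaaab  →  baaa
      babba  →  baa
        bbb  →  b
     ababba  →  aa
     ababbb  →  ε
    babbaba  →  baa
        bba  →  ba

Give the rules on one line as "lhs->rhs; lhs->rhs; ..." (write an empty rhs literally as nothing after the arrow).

ab->; abb->a; bb->b

  | aabb => aa
  | baaaab => baaa
  | babbaaba => baaaba => baaa
  | aba => a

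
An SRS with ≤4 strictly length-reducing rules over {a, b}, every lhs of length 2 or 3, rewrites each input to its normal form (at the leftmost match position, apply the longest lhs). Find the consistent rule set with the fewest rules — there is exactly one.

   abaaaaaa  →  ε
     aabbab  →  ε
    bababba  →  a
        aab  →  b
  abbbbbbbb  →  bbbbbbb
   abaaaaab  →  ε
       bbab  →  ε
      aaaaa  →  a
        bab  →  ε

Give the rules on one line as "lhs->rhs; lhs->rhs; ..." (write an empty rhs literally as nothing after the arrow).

aa->; ab->; ba->a

  | abaaaaaa => aaaaaa => aaaa => aa => ε
  | aabbab => bbab => bab => ab => ε
  | bababba => ababba => abba => ba => a
  | aab => b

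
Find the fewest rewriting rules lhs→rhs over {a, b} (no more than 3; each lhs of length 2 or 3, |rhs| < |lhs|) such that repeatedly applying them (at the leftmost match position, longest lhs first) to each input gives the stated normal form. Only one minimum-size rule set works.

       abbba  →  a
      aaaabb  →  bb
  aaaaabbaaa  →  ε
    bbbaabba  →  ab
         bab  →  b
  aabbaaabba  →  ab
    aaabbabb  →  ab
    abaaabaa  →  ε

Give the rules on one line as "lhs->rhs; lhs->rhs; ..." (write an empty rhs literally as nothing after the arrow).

  | abbba => aba => a
  | aaaabb => aabb => bb
  | aaaaabbaaa => aaabbaaa => abbaaa => abaa => aa => ε
  | bbbaabba => baabba => abba => ab

aa->; ba->; bbb->b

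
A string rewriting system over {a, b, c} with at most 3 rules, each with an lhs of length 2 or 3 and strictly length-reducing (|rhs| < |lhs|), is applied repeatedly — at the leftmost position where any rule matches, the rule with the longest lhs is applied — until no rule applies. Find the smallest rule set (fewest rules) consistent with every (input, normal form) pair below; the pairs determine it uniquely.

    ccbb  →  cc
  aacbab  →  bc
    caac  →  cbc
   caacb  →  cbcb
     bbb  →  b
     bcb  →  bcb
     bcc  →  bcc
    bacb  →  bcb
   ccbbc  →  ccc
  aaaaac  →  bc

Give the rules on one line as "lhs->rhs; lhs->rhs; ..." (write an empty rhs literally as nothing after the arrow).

aa->b; ba->b; bb->

  | ccbb => cc
  | aacbab => bcbab => bcbb => bc
  | caac => cbc
  | caacb => cbcb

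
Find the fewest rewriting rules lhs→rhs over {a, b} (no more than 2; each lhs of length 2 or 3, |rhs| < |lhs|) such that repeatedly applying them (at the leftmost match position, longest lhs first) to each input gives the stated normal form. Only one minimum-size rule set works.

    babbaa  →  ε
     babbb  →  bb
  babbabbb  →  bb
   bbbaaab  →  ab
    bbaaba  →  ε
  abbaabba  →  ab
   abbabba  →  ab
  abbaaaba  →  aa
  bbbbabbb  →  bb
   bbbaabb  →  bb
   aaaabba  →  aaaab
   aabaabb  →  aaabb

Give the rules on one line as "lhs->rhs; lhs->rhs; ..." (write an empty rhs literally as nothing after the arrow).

  | babbaa => bbaa => ba => ε
  | babbb => bbb => bb
  | babbabbb => bbabbb => bbbb => bbb => bb
  | bbbaaab => bbaaab => baab => ab

ba->; bbb->bb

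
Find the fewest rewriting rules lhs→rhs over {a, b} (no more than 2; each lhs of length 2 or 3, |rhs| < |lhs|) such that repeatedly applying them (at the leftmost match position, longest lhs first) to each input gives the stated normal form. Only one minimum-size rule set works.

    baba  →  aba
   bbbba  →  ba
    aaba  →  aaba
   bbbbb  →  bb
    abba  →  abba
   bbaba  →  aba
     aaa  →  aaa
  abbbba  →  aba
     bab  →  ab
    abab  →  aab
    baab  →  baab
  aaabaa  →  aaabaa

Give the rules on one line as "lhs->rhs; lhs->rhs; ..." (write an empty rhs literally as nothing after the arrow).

bab->ab; bbb->

  | baba => aba
  | bbbba => ba
  | aaba
  | bbbbb => bb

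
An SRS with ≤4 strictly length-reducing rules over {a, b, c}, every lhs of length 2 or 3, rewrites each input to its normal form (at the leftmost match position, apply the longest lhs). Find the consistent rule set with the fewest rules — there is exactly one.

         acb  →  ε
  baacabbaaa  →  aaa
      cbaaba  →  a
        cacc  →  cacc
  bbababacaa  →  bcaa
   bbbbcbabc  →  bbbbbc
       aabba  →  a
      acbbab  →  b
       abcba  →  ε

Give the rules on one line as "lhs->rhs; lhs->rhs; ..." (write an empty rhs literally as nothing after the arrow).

ab->; ba->; cb->b

  | acb => ab => ε
  | baacabbaaa => acabbaaa => acbaaa => abaaa => aaa
  | cbaaba => baaba => aba => a
  | cacc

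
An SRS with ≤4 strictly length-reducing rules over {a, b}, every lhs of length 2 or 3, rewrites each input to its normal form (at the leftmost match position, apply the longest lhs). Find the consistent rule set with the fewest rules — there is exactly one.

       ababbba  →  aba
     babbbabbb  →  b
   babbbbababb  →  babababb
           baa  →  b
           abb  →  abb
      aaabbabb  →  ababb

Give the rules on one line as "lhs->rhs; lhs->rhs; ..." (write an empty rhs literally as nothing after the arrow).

aa->; aab->ab; bba->ba; bbb->a

  | ababbba => abaaa => aba
  | babbbabbb => baaabbb => babbb => baa => b
  | babbbbababb => baabababb => babababb
  | baa => b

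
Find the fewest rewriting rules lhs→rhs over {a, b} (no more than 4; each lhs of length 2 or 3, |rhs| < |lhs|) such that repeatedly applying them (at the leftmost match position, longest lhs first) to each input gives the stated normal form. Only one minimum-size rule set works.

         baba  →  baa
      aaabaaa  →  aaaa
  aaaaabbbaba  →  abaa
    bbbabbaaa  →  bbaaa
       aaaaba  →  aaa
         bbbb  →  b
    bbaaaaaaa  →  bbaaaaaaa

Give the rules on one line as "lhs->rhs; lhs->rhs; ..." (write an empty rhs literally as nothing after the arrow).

  | baba => baa
  | aaabaaa => aaaa
  | aaaaabbbaba => aaabbaba => ababa => abaa
  | bbbabbaaa => abbaaa => bbaaa

aab->; abb->bb; bab->ba; bbb->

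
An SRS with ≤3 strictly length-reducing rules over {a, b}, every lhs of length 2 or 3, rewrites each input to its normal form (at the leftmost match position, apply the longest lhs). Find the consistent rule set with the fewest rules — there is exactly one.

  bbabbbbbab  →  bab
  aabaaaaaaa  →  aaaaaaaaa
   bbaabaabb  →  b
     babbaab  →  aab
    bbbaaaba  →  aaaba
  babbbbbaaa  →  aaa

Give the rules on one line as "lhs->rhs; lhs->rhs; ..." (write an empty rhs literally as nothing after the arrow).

abb->bb; baa->aa; bb->b

  | bbabbbbbab => babbbbbab => bbbbbbab => bbbbbab => bbbbab => bbbab => bbab => bab
  | aabaaaaaaa => aaaaaaaaa
  | bbaabaabb => baabaabb => aabaabb => aaaabb => aaabb => aabb => abb => bb => b
  | babbaab => bbbaab => bbaab => baab => aab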